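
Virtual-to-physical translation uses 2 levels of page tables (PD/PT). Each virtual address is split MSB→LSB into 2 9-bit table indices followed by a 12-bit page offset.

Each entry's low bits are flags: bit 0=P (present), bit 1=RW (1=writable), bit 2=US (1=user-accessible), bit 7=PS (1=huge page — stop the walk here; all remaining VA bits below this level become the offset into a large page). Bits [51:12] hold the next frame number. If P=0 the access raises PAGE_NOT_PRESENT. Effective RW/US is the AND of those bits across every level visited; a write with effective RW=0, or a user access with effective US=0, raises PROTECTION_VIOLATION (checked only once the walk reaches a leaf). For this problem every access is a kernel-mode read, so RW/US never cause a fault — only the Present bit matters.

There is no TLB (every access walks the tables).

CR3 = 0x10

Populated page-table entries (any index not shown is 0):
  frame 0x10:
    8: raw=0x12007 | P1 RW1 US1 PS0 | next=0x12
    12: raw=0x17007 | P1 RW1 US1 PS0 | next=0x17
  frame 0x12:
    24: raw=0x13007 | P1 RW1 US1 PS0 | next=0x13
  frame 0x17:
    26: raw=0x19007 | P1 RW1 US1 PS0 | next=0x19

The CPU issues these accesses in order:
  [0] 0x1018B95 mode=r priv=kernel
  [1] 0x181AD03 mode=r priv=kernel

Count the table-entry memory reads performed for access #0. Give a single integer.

Trace:
#0 VA=0x1018B95 (r,kernel):
  lvl0: tbl 0x10, slot 8 ⇒ 0x12007 (P1/RW1/US1/PS0)
  lvl1: tbl 0x12, slot 24 ⇒ 0x13007 (P1/RW1/US1/PS0)
  ✓ 0x13B95  — 2 lookups
#1 VA=0x181AD03 (r,kernel):
  lvl0: tbl 0x10, slot 12 ⇒ 0x17007 (P1/RW1/US1/PS0)
  lvl1: tbl 0x17, slot 26 ⇒ 0x19007 (P1/RW1/US1/PS0)
  ✓ 0x19D03  — 2 lookups

Entries read for #0: 2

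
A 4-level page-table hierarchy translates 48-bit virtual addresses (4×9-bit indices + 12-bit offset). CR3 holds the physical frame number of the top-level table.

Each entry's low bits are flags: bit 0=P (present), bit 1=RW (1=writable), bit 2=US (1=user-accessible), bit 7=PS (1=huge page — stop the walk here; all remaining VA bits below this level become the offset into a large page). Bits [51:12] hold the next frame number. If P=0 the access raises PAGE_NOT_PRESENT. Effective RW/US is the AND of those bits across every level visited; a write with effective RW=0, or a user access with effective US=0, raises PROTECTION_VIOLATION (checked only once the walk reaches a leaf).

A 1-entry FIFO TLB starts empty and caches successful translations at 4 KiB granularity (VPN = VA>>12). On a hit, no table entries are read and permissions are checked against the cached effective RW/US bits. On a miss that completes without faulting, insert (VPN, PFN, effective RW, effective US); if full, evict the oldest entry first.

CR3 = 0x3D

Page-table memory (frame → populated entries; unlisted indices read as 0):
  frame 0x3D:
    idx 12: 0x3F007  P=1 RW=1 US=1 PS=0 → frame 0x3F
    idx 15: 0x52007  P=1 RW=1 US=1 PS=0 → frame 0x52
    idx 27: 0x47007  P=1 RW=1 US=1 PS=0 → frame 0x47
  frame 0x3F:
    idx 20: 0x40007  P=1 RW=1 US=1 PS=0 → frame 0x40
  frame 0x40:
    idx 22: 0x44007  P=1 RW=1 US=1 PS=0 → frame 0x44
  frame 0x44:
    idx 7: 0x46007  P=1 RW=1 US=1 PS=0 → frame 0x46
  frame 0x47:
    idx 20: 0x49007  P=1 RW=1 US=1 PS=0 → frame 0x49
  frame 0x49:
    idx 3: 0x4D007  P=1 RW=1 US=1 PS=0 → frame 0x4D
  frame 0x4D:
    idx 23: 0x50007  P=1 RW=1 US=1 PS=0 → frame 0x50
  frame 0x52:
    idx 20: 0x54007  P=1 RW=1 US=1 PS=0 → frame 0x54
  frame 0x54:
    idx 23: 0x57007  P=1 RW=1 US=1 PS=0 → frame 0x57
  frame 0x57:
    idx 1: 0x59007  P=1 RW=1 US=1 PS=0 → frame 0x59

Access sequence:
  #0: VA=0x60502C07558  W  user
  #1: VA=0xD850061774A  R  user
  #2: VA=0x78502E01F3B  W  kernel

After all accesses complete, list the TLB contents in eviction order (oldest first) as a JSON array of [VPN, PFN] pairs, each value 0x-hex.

Trace:
#0 VA=0x60502C07558 (w,user):
  L0 @0x3D[12] → 0x3F007  P=1,RW=1,US=1,PS=0
  L1 @0x3F[20] → 0x40007  P=1,RW=1,US=1,PS=0
  L2 @0x40[22] → 0x44007  P=1,RW=1,US=1,PS=0
  L3 @0x44[7] → 0x46007  P=1,RW=1,US=1,PS=0
  ✓ 0x46558  — 4 lookups
#1 VA=0xD850061774A (r,user):
  L0 @0x3D[27] → 0x47007  P=1,RW=1,US=1,PS=0
  L1 @0x47[20] → 0x49007  P=1,RW=1,US=1,PS=0
  L2 @0x49[3] → 0x4D007  P=1,RW=1,US=1,PS=0
  L3 @0x4D[23] → 0x50007  P=1,RW=1,US=1,PS=0
  ✓ 0x5074A  — 4 lookups
#2 VA=0x78502E01F3B (w,kernel):
  L0 @0x3D[15] → 0x52007  P=1,RW=1,US=1,PS=0
  L1 @0x52[20] → 0x54007  P=1,RW=1,US=1,PS=0
  L2 @0x54[23] → 0x57007  P=1,RW=1,US=1,PS=0
  L3 @0x57[1] → 0x59007  P=1,RW=1,US=1,PS=0
  ✓ 0x59F3B  — 4 lookups

TLB: [["0x78502E01", "0x59"]]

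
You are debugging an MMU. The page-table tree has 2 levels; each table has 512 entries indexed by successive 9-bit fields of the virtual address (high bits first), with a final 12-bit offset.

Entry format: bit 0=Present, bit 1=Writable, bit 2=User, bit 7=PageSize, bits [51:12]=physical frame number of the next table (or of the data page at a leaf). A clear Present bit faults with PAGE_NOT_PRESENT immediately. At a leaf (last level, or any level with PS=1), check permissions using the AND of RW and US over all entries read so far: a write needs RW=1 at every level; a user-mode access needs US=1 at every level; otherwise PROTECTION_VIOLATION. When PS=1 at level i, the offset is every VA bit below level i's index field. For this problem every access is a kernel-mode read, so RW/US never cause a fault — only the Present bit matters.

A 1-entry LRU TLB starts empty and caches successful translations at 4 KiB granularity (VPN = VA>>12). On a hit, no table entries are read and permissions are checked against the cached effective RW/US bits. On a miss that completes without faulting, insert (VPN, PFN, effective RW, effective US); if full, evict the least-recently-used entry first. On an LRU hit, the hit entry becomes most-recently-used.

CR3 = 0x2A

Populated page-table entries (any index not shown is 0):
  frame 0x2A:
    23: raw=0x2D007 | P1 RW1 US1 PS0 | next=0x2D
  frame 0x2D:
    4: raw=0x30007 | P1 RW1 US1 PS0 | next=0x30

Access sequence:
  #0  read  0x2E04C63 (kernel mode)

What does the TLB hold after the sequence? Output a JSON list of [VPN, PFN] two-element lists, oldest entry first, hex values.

Walk each access:
#0 VA=0x2E04C63 (r,kernel):
  lvl0: tbl 0x2A, slot 23 ⇒ 0x2D007 (P1/RW1/US1/PS0)
  lvl1: tbl 0x2D, slot 4 ⇒ 0x30007 (P1/RW1/US1/PS0)
  ✓ 0x30C63  — 2 lookups

TLB: [["0x2E04", "0x30"]]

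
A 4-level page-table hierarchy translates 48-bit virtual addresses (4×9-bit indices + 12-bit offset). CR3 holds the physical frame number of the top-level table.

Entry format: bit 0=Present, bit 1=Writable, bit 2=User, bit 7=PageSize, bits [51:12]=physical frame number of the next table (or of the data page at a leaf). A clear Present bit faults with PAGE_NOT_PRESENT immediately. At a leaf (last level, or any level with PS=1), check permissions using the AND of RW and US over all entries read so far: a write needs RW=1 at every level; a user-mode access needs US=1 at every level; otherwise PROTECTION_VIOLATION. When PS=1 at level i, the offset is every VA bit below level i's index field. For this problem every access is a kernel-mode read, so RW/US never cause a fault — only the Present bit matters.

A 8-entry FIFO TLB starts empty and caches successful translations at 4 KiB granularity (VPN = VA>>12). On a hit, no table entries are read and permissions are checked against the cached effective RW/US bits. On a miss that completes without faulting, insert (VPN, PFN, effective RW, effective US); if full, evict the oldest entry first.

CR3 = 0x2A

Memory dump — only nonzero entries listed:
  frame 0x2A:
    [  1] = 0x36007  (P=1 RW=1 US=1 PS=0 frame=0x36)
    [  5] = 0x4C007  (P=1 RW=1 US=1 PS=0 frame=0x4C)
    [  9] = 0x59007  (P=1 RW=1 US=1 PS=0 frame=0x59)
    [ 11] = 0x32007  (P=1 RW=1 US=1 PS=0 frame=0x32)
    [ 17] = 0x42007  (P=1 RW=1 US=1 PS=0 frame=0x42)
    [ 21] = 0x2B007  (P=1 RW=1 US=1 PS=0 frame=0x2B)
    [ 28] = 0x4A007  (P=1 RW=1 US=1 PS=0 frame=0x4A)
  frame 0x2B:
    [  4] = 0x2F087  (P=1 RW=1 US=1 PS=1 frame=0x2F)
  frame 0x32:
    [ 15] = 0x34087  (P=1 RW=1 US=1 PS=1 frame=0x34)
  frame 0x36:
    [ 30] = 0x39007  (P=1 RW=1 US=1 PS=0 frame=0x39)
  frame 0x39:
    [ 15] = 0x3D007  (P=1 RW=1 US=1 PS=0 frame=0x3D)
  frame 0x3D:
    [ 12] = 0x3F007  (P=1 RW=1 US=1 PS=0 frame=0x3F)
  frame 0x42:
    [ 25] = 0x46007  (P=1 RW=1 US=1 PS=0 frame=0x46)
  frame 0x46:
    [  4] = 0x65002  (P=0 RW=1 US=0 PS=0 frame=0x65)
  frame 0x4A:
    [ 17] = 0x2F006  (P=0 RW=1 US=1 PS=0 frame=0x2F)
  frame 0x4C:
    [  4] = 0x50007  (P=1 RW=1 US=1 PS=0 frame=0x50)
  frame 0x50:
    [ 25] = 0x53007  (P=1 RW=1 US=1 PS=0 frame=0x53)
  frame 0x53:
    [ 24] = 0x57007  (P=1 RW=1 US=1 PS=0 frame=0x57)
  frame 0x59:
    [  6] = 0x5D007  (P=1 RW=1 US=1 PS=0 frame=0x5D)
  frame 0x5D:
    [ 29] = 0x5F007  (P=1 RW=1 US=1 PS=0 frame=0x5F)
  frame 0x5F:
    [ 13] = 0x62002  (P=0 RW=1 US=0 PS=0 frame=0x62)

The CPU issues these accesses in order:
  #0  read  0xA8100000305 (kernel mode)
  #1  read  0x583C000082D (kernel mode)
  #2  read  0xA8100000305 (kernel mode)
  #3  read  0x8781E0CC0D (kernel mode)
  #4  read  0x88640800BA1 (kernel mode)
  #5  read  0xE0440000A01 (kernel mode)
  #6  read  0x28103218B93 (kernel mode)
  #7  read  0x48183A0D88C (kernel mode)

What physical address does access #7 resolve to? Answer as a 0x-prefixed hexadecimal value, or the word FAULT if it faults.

Per-access translation:
#0 VA=0xA8100000305 (r,kernel):
  lvl0: tbl 0x2A, slot 21 ⇒ 0x2B007 (P1/RW1/US1/PS0)
  lvl1: tbl 0x2B, slot 4 ⇒ 0x2F087 (P1/RW1/US1/PS1)
  ✓ 0x2F305 (huge @L1)  — 2 lookups
#1 VA=0x583C000082D (r,kernel):
  lvl0: tbl 0x2A, slot 11 ⇒ 0x32007 (P1/RW1/US1/PS0)
  lvl1: tbl 0x32, slot 15 ⇒ 0x34087 (P1/RW1/US1/PS1)
  ✓ 0x3482D (huge @L1)  — 2 lookups
#2 VA=0xA8100000305 (r,kernel):
  TLB hit vpn=0xA8100000 → PA=0x2F305
#3 VA=0x8781E0CC0D (r,kernel):
  lvl0: tbl 0x2A, slot 1 ⇒ 0x36007 (P1/RW1/US1/PS0)
  lvl1: tbl 0x36, slot 30 ⇒ 0x39007 (P1/RW1/US1/PS0)
  lvl2: tbl 0x39, slot 15 ⇒ 0x3D007 (P1/RW1/US1/PS0)
  lvl3: tbl 0x3D, slot 12 ⇒ 0x3F007 (P1/RW1/US1/PS0)
  ✓ 0x3FC0D  — 4 lookups
#4 VA=0x88640800BA1 (r,kernel):
  lvl0: tbl 0x2A, slot 17 ⇒ 0x42007 (P1/RW1/US1/PS0)
  lvl1: tbl 0x42, slot 25 ⇒ 0x46007 (P1/RW1/US1/PS0)
  lvl2: tbl 0x46, slot 4 ⇒ 0x65002 (P0/RW1/US0/PS0)
  → PAGE_NOT_PRESENT  (3 entries read)
#5 VA=0xE0440000A01 (r,kernel):
  lvl0: tbl 0x2A, slot 28 ⇒ 0x4A007 (P1/RW1/US1/PS0)
  lvl1: tbl 0x4A, slot 17 ⇒ 0x2F006 (P0/RW1/US1/PS0)
  → PAGE_NOT_PRESENT  (2 entries read)
#6 VA=0x28103218B93 (r,kernel):
  lvl0: tbl 0x2A, slot 5 ⇒ 0x4C007 (P1/RW1/US1/PS0)
  lvl1: tbl 0x4C, slot 4 ⇒ 0x50007 (P1/RW1/US1/PS0)
  lvl2: tbl 0x50, slot 25 ⇒ 0x53007 (P1/RW1/US1/PS0)
  lvl3: tbl 0x53, slot 24 ⇒ 0x57007 (P1/RW1/US1/PS0)
  ✓ 0x57B93  — 4 lookups
#7 VA=0x48183A0D88C (r,kernel):
  lvl0: tbl 0x2A, slot 9 ⇒ 0x59007 (P1/RW1/US1/PS0)
  lvl1: tbl 0x59, slot 6 ⇒ 0x5D007 (P1/RW1/US1/PS0)
  lvl2: tbl 0x5D, slot 29 ⇒ 0x5F007 (P1/RW1/US1/PS0)
  lvl3: tbl 0x5F, slot 13 ⇒ 0x62002 (P0/RW1/US0/PS0)
  → PAGE_NOT_PRESENT  (4 entries read)

Access #7 PA: FAULT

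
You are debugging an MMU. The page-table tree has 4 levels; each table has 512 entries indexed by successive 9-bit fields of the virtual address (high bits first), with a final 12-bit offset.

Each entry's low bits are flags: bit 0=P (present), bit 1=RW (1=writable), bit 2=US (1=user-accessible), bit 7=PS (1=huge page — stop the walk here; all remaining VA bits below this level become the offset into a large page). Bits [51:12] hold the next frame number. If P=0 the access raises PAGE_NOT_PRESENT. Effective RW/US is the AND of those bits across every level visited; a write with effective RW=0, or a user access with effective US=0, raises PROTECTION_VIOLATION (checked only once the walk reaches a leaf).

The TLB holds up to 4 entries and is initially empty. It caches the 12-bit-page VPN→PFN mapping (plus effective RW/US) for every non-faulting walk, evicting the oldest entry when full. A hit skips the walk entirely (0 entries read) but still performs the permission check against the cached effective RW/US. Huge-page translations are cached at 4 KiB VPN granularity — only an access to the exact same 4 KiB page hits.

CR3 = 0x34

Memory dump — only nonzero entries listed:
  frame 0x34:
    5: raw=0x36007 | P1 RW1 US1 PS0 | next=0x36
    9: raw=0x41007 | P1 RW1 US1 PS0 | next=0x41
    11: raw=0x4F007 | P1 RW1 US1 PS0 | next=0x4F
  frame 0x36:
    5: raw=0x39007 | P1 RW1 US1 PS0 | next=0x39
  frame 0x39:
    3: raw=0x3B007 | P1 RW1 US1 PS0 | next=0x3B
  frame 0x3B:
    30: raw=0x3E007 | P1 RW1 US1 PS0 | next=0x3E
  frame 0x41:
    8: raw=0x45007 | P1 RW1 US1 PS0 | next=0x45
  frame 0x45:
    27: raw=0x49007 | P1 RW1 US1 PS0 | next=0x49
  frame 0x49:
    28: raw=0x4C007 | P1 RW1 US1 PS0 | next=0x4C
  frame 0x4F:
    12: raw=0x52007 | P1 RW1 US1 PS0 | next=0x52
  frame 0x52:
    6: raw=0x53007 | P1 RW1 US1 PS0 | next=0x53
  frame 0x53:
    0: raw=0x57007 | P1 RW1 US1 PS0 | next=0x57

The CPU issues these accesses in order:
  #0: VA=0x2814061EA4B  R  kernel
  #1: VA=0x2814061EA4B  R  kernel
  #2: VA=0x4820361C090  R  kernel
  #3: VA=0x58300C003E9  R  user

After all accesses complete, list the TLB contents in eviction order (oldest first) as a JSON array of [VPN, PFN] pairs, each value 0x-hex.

Trace:
#0 VA=0x2814061EA4B (r,kernel):
  L0 @0x34[5] → 0x36007  P=1,RW=1,US=1,PS=0
  L1 @0x36[5] → 0x39007  P=1,RW=1,US=1,PS=0
  L2 @0x39[3] → 0x3B007  P=1,RW=1,US=1,PS=0
  L3 @0x3B[30] → 0x3E007  P=1,RW=1,US=1,PS=0
  ⇒ phys 0x3EA4B  [4 reads]
#1 VA=0x2814061EA4B (r,kernel):
  TLB hit vpn=0x2814061E → PA=0x3EA4B
#2 VA=0x4820361C090 (r,kernel):
  L0 @0x34[9] → 0x41007  P=1,RW=1,US=1,PS=0
  L1 @0x41[8] → 0x45007  P=1,RW=1,US=1,PS=0
  L2 @0x45[27] → 0x49007  P=1,RW=1,US=1,PS=0
  L3 @0x49[28] → 0x4C007  P=1,RW=1,US=1,PS=0
  ⇒ phys 0x4C090  [4 reads]
#3 VA=0x58300C003E9 (r,user):
  L0 @0x34[11] → 0x4F007  P=1,RW=1,US=1,PS=0
  L1 @0x4F[12] → 0x52007  P=1,RW=1,US=1,PS=0
  L2 @0x52[6] → 0x53007  P=1,RW=1,US=1,PS=0
  L3 @0x53[0] → 0x57007  P=1,RW=1,US=1,PS=0
  ⇒ phys 0x573E9  [4 reads]

TLB: [["0x2814061E", "0x3E"], ["0x4820361C", "0x4C"], ["0x58300C00", "0x57"]]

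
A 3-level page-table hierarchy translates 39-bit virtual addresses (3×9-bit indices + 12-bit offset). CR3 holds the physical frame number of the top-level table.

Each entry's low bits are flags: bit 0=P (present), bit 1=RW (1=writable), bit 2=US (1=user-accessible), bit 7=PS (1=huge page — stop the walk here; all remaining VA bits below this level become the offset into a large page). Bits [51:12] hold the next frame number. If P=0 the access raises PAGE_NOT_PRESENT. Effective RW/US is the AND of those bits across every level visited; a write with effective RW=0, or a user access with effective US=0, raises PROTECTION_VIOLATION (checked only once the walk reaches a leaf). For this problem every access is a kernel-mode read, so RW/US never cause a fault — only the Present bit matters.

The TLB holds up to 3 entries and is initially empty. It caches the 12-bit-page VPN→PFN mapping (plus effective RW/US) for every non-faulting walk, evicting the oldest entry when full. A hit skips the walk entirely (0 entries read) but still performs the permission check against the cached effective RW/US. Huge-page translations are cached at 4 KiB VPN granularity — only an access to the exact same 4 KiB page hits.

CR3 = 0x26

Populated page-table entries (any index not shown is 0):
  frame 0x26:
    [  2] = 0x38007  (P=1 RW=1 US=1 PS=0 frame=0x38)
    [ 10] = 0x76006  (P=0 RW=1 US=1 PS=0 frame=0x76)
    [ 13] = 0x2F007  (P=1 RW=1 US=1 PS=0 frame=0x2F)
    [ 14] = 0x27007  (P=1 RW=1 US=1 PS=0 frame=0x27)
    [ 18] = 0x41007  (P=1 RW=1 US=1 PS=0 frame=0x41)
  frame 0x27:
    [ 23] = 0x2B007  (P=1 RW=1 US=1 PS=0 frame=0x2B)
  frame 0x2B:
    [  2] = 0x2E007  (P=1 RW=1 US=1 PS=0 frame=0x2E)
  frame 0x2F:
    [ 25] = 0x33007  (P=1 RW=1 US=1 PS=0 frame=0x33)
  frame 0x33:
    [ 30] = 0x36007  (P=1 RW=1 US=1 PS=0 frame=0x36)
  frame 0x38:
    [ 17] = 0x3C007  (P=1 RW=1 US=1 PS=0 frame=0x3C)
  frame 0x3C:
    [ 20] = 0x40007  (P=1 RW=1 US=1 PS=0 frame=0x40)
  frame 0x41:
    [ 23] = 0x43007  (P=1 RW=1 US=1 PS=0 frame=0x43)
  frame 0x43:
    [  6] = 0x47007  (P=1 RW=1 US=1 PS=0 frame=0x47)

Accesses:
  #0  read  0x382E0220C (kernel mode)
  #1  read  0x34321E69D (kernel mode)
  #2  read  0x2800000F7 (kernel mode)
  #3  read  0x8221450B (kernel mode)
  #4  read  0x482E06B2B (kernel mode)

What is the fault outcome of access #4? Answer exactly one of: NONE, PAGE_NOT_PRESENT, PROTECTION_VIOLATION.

Per-access translation:
#0 VA=0x382E0220C (r,kernel):
  lvl0: tbl 0x26, slot 14 ⇒ 0x27007 (P1/RW1/US1/PS0)
  lvl1: tbl 0x27, slot 23 ⇒ 0x2B007 (P1/RW1/US1/PS0)
  lvl2: tbl 0x2B, slot 2 ⇒ 0x2E007 (P1/RW1/US1/PS0)
  → PA=0x2E20C  (3 entries read)
#1 VA=0x34321E69D (r,kernel):
  lvl0: tbl 0x26, slot 13 ⇒ 0x2F007 (P1/RW1/US1/PS0)
  lvl1: tbl 0x2F, slot 25 ⇒ 0x33007 (P1/RW1/US1/PS0)
  lvl2: tbl 0x33, slot 30 ⇒ 0x36007 (P1/RW1/US1/PS0)
  → PA=0x3669D  (3 entries read)
#2 VA=0x2800000F7 (r,kernel):
  lvl0: tbl 0x26, slot 10 ⇒ 0x76006 (P0/RW1/US1/PS0)
  ⇒ fault: PAGE_NOT_PRESENT  — 1 lookups
#3 VA=0x8221450B (r,kernel):
  lvl0: tbl 0x26, slot 2 ⇒ 0x38007 (P1/RW1/US1/PS0)
  lvl1: tbl 0x38, slot 17 ⇒ 0x3C007 (P1/RW1/US1/PS0)
  lvl2: tbl 0x3C, slot 20 ⇒ 0x40007 (P1/RW1/US1/PS0)
  → PA=0x4050B  (3 entries read)
#4 VA=0x482E06B2B (r,kernel):
  lvl0: tbl 0x26, slot 18 ⇒ 0x41007 (P1/RW1/US1/PS0)
  lvl1: tbl 0x41, slot 23 ⇒ 0x43007 (P1/RW1/US1/PS0)
  lvl2: tbl 0x43, slot 6 ⇒ 0x47007 (P1/RW1/US1/PS0)
  → PA=0x47B2B  (3 entries read)

Access #4 fault: NONE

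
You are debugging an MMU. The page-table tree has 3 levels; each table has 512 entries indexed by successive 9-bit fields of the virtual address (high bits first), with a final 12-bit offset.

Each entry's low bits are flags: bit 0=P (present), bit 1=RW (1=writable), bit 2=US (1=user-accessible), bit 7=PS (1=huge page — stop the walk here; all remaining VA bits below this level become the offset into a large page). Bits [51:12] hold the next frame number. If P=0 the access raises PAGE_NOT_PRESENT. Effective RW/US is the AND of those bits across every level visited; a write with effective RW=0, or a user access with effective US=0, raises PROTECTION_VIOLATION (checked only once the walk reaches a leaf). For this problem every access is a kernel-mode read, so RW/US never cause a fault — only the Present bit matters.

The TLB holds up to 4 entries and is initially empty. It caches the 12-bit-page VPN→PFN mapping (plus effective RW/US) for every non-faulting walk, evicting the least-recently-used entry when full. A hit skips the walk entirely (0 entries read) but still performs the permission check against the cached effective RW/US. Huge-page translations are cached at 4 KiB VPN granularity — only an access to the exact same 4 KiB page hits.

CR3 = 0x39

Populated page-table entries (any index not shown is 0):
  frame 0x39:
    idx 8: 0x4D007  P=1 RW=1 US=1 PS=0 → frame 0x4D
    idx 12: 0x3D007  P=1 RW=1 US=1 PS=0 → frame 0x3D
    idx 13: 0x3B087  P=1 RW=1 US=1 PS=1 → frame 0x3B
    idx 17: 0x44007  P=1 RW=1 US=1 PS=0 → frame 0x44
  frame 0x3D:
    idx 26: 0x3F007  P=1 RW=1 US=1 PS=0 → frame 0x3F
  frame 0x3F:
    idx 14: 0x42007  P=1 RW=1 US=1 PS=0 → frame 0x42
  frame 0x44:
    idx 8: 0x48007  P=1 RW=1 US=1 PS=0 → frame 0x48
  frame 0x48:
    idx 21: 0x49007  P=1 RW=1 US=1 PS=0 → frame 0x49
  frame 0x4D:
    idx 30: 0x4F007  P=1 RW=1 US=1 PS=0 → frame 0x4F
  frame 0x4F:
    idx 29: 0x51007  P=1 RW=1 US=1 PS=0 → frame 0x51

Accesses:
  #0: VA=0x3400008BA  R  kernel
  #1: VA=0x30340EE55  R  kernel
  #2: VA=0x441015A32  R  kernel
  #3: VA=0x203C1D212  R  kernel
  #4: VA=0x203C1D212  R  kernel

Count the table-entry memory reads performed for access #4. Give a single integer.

Per-access translation:
#0 VA=0x3400008BA (r,kernel):
  [0] read 0x39 idx=13: raw=0x3B087 flags P=1 W=1 U=1 S=1
  ⇒ phys 0x3B8BA (huge @L0)  [1 reads]
#1 VA=0x30340EE55 (r,kernel):
  [0] read 0x39 idx=12: raw=0x3D007 flags P=1 W=1 U=1 S=0
  [1] read 0x3D idx=26: raw=0x3F007 flags P=1 W=1 U=1 S=0
  [2] read 0x3F idx=14: raw=0x42007 flags P=1 W=1 U=1 S=0
  ⇒ phys 0x42E55  [3 reads]
#2 VA=0x441015A32 (r,kernel):
  [0] read 0x39 idx=17: raw=0x44007 flags P=1 W=1 U=1 S=0
  [1] read 0x44 idx=8: raw=0x48007 flags P=1 W=1 U=1 S=0
  [2] read 0x48 idx=21: raw=0x49007 flags P=1 W=1 U=1 S=0
  ⇒ phys 0x49A32  [3 reads]
#3 VA=0x203C1D212 (r,kernel):
  [0] read 0x39 idx=8: raw=0x4D007 flags P=1 W=1 U=1 S=0
  [1] read 0x4D idx=30: raw=0x4F007 flags P=1 W=1 U=1 S=0
  [2] read 0x4F idx=29: raw=0x51007 flags P=1 W=1 U=1 S=0
  ⇒ phys 0x51212  [3 reads]
#4 VA=0x203C1D212 (r,kernel):
  TLB hit vpn=0x203C1D → PA=0x51212

Entries read for #4: 0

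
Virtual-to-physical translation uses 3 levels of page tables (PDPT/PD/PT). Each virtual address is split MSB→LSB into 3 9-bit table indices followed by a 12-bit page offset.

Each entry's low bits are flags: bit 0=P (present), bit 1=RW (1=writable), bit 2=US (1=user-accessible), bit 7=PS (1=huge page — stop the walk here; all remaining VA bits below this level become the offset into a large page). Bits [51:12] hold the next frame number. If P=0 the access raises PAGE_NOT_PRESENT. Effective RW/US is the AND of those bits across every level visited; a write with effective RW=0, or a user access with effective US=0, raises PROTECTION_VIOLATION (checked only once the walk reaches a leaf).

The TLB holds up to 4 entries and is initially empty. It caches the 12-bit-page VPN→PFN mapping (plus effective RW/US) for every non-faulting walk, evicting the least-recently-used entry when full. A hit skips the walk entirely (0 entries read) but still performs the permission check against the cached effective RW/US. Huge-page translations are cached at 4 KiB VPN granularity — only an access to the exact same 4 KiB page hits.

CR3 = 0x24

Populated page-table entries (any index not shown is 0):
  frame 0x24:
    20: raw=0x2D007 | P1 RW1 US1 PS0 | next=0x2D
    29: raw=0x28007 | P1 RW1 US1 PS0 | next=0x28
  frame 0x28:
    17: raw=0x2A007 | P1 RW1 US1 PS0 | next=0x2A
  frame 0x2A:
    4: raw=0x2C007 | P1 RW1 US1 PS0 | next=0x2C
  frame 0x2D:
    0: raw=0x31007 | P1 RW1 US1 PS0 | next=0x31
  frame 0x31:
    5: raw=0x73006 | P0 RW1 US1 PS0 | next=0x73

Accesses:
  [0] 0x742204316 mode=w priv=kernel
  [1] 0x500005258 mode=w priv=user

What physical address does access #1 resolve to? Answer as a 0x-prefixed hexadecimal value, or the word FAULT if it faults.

Trace:
#0 VA=0x742204316 (w,kernel):
  lvl0: tbl 0x24, slot 29 ⇒ 0x28007 (P1/RW1/US1/PS0)
  lvl1: tbl 0x28, slot 17 ⇒ 0x2A007 (P1/RW1/US1/PS0)
  lvl2: tbl 0x2A, slot 4 ⇒ 0x2C007 (P1/RW1/US1/PS0)
  → PA=0x2C316  (3 entries read)
#1 VA=0x500005258 (w,user):
  lvl0: tbl 0x24, slot 20 ⇒ 0x2D007 (P1/RW1/US1/PS0)
  lvl1: tbl 0x2D, slot 0 ⇒ 0x31007 (P1/RW1/US1/PS0)
  lvl2: tbl 0x31, slot 5 ⇒ 0x73006 (P0/RW1/US1/PS0)
  ✗ PAGE_NOT_PRESENT  [3 reads]

Access #1 PA: FAULT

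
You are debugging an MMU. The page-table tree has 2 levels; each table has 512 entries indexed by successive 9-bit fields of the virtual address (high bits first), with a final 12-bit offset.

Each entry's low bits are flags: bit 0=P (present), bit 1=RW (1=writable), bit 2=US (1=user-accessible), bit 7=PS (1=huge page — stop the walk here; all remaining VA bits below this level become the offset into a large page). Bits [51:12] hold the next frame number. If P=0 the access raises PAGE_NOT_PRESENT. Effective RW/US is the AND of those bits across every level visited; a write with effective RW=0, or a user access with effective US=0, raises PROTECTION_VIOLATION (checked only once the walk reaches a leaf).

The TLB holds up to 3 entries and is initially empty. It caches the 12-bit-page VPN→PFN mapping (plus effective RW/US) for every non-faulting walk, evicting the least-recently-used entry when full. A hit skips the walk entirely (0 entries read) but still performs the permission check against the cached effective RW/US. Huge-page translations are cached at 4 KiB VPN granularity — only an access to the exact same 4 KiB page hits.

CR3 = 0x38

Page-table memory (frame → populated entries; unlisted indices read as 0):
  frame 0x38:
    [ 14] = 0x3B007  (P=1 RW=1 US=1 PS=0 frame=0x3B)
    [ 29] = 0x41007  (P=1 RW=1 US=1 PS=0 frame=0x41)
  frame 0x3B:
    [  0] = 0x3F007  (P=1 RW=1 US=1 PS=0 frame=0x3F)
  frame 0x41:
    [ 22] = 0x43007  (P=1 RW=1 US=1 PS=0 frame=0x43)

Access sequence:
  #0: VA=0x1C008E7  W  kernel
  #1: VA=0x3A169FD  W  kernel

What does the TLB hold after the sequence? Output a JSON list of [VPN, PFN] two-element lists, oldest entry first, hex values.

Per-access translation:
#0 VA=0x1C008E7 (w,kernel):
  L0: frame=0x38 idx=14 entry=0x3B007 [P=1 RW=1 US=1 PS=0]
  L1: frame=0x3B idx=0 entry=0x3F007 [P=1 RW=1 US=1 PS=0]
  → PA=0x3F8E7  (2 entries read)
#1 VA=0x3A169FD (w,kernel):
  L0: frame=0x38 idx=29 entry=0x41007 [P=1 RW=1 US=1 PS=0]
  L1: frame=0x41 idx=22 entry=0x43007 [P=1 RW=1 US=1 PS=0]
  → PA=0x439FD  (2 entries read)

TLB: [["0x1C00", "0x3F"], ["0x3A16", "0x43"]]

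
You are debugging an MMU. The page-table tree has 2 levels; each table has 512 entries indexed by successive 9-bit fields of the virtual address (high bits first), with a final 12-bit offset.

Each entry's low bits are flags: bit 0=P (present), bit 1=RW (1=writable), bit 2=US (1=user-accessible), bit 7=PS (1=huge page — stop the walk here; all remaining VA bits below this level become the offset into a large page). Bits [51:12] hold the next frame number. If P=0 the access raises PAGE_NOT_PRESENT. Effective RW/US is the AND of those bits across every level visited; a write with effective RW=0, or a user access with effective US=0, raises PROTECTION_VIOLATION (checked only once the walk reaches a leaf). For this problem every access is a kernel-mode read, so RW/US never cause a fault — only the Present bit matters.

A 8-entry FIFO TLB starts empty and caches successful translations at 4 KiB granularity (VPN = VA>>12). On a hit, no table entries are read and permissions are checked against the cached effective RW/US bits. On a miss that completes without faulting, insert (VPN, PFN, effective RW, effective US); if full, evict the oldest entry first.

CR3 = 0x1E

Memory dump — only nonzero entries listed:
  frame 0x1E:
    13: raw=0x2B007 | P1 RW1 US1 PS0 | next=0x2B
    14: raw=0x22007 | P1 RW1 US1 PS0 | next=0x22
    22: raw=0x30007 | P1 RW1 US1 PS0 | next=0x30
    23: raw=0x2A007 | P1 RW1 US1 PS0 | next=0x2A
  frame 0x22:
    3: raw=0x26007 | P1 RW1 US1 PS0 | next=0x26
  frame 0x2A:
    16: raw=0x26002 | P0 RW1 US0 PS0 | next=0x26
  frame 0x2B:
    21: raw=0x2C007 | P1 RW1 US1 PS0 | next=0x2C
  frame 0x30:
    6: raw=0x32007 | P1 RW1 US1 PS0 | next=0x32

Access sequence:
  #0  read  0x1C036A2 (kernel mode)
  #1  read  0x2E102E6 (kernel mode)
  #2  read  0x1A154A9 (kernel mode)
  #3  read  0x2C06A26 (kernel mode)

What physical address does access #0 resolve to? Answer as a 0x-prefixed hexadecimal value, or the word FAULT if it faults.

Trace:
#0 VA=0x1C036A2 (r,kernel):
  L0 @0x1E[14] → 0x22007  P=1,RW=1,US=1,PS=0
  L1 @0x22[3] → 0x26007  P=1,RW=1,US=1,PS=0
  ⇒ phys 0x266A2  [2 reads]
#1 VA=0x2E102E6 (r,kernel):
  L0 @0x1E[23] → 0x2A007  P=1,RW=1,US=1,PS=0
  L1 @0x2A[16] → 0x26002  P=0,RW=1,US=0,PS=0
  ⇒ fault: PAGE_NOT_PRESENT  — 2 lookups
#2 VA=0x1A154A9 (r,kernel):
  L0 @0x1E[13] → 0x2B007  P=1,RW=1,US=1,PS=0
  L1 @0x2B[21] → 0x2C007  P=1,RW=1,US=1,PS=0
  ⇒ phys 0x2C4A9  [2 reads]
#3 VA=0x2C06A26 (r,kernel):
  L0 @0x1E[22] → 0x30007  P=1,RW=1,US=1,PS=0
  L1 @0x30[6] → 0x32007  P=1,RW=1,US=1,PS=0
  ⇒ phys 0x32A26  [2 reads]

Access #0 PA: 0x266A2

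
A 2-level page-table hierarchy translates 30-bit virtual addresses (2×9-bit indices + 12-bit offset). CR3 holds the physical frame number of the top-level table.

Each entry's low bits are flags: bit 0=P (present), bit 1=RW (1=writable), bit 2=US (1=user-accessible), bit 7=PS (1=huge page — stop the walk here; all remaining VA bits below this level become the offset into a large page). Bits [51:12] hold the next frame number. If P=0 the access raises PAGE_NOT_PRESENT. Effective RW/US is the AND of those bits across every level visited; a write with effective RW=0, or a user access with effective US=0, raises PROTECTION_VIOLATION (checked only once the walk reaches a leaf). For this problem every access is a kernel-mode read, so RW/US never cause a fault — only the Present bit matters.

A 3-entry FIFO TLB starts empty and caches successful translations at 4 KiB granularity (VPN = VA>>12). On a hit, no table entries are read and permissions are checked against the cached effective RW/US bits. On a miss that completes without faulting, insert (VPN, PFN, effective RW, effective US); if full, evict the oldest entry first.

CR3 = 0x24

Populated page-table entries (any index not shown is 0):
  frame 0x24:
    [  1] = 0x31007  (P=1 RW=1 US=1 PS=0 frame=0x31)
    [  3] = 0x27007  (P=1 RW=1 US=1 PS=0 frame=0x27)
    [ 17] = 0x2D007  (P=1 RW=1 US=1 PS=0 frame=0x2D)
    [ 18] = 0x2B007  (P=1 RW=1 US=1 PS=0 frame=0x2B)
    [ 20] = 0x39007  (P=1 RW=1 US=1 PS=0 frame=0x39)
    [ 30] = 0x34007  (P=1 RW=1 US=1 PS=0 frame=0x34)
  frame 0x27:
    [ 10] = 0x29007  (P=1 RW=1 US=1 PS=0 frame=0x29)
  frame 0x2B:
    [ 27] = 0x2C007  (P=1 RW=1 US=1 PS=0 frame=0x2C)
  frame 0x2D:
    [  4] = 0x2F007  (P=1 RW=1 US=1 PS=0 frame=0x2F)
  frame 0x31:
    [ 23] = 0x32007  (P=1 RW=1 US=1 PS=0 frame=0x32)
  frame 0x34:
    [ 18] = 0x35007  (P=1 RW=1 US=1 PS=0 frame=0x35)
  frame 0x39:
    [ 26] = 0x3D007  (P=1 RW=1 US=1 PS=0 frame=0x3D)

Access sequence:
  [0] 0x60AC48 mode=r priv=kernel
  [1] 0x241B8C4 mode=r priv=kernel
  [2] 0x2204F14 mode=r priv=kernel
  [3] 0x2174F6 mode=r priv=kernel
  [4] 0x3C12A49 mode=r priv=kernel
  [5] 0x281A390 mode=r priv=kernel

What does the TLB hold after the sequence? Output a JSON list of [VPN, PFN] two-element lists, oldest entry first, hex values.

Per-access translation:
#0 VA=0x60AC48 (r,kernel):
  L0 @0x24[3] → 0x27007  P=1,RW=1,US=1,PS=0
  L1 @0x27[10] → 0x29007  P=1,RW=1,US=1,PS=0
  ✓ 0x29C48  — 2 lookups
#1 VA=0x241B8C4 (r,kernel):
  L0 @0x24[18] → 0x2B007  P=1,RW=1,US=1,PS=0
  L1 @0x2B[27] → 0x2C007  P=1,RW=1,US=1,PS=0
  ✓ 0x2C8C4  — 2 lookups
#2 VA=0x2204F14 (r,kernel):
  L0 @0x24[17] → 0x2D007  P=1,RW=1,US=1,PS=0
  L1 @0x2D[4] → 0x2F007  P=1,RW=1,US=1,PS=0
  ✓ 0x2FF14  — 2 lookups
#3 VA=0x2174F6 (r,kernel):
  L0 @0x24[1] → 0x31007  P=1,RW=1,US=1,PS=0
  L1 @0x31[23] → 0x32007  P=1,RW=1,US=1,PS=0
  ✓ 0x324F6  — 2 lookups
#4 VA=0x3C12A49 (r,kernel):
  L0 @0x24[30] → 0x34007  P=1,RW=1,US=1,PS=0
  L1 @0x34[18] → 0x35007  P=1,RW=1,US=1,PS=0
  ✓ 0x35A49  — 2 lookups
#5 VA=0x281A390 (r,kernel):
  L0 @0x24[20] → 0x39007  P=1,RW=1,US=1,PS=0
  L1 @0x39[26] → 0x3D007  P=1,RW=1,US=1,PS=0
  ✓ 0x3D390  — 2 lookups

TLB: [["0x217", "0x32"], ["0x3C12", "0x35"], ["0x281A", "0x3D"]]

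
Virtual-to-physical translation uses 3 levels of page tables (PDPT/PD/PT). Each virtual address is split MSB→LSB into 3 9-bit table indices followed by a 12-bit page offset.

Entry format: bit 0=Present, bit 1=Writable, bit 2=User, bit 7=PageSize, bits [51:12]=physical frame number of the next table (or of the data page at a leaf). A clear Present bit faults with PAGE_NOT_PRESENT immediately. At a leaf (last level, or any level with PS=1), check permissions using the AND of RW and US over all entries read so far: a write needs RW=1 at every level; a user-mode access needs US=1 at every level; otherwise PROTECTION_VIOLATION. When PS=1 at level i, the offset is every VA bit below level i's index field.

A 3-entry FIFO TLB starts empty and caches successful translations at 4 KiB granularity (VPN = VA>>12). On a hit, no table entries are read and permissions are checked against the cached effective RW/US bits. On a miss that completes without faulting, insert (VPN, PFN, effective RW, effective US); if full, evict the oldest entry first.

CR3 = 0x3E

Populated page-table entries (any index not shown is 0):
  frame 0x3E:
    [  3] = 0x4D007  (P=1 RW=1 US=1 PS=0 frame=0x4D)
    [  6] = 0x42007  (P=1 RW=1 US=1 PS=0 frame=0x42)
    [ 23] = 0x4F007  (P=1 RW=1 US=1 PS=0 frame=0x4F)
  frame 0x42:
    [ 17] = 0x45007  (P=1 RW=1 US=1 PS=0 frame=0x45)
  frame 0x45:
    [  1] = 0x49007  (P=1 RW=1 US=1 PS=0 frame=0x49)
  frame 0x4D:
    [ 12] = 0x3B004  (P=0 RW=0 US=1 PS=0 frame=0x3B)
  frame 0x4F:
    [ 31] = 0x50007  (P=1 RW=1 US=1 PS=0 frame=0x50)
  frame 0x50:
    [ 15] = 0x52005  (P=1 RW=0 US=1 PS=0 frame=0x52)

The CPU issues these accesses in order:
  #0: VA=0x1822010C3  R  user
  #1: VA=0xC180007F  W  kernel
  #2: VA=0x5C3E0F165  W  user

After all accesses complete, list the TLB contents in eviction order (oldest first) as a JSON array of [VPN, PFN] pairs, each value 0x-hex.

Walk each access:
#0 VA=0x1822010C3 (r,user):
  lvl0: tbl 0x3E, slot 6 ⇒ 0x42007 (P1/RW1/US1/PS0)
  lvl1: tbl 0x42, slot 17 ⇒ 0x45007 (P1/RW1/US1/PS0)
  lvl2: tbl 0x45, slot 1 ⇒ 0x49007 (P1/RW1/US1/PS0)
  ✓ 0x490C3  — 3 lookups
#1 VA=0xC180007F (w,kernel):
  lvl0: tbl 0x3E, slot 3 ⇒ 0x4D007 (P1/RW1/US1/PS0)
  lvl1: tbl 0x4D, slot 12 ⇒ 0x3B004 (P0/RW0/US1/PS0)
  ⇒ fault: PAGE_NOT_PRESENT  — 2 lookups
#2 VA=0x5C3E0F165 (w,user):
  lvl0: tbl 0x3E, slot 23 ⇒ 0x4F007 (P1/RW1/US1/PS0)
  lvl1: tbl 0x4F, slot 31 ⇒ 0x50007 (P1/RW1/US1/PS0)
  lvl2: tbl 0x50, slot 15 ⇒ 0x52005 (P1/RW0/US1/PS0)
  ⇒ fault: PROTECTION_VIOLATION  — 3 lookups

TLB: [["0x182201", "0x49"]]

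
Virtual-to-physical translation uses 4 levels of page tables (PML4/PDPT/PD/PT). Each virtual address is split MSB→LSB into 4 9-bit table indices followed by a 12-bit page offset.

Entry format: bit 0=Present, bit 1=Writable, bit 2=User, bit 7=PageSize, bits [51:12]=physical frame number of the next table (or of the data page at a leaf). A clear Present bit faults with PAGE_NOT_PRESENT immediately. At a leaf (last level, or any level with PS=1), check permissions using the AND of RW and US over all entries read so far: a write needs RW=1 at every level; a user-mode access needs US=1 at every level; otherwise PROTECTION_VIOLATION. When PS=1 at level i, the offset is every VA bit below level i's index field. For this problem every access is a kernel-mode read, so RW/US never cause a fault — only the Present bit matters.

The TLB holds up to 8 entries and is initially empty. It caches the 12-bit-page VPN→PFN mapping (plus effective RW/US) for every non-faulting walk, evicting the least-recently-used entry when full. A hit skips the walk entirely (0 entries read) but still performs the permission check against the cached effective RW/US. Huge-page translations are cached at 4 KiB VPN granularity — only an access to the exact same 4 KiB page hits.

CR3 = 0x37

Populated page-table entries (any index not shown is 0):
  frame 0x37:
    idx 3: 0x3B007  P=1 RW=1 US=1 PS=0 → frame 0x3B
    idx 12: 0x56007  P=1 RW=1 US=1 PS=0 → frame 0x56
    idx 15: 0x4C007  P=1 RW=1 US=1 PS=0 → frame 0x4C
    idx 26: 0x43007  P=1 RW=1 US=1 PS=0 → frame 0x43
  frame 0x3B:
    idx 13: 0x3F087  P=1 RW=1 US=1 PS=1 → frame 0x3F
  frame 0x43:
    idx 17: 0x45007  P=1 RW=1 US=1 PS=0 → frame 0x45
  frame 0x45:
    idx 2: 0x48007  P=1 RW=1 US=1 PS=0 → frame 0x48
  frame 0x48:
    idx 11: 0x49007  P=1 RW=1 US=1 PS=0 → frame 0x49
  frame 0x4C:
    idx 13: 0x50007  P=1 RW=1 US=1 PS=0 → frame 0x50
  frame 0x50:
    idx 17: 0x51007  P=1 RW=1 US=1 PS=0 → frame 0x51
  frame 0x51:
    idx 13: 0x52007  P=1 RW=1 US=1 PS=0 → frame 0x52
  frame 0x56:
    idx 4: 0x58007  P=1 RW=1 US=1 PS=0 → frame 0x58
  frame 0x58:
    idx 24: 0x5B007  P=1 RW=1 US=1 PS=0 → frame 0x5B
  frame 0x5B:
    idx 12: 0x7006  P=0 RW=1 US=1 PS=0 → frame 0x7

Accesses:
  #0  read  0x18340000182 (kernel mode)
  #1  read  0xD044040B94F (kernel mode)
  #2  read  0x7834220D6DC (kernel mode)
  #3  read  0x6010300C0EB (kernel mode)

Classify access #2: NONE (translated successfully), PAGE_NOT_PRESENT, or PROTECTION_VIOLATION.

Trace:
#0 VA=0x18340000182 (r,kernel):
  L0: frame=0x37 idx=3 entry=0x3B007 [P=1 RW=1 US=1 PS=0]
  L1: frame=0x3B idx=13 entry=0x3F087 [P=1 RW=1 US=1 PS=1]
  → PA=0x3F182 (huge @L1)  (2 entries read)
#1 VA=0xD044040B94F (r,kernel):
  L0: frame=0x37 idx=26 entry=0x43007 [P=1 RW=1 US=1 PS=0]
  L1: frame=0x43 idx=17 entry=0x45007 [P=1 RW=1 US=1 PS=0]
  L2: frame=0x45 idx=2 entry=0x48007 [P=1 RW=1 US=1 PS=0]
  L3: frame=0x48 idx=11 entry=0x49007 [P=1 RW=1 US=1 PS=0]
  → PA=0x4994F  (4 entries read)
#2 VA=0x7834220D6DC (r,kernel):
  L0: frame=0x37 idx=15 entry=0x4C007 [P=1 RW=1 US=1 PS=0]
  L1: frame=0x4C idx=13 entry=0x50007 [P=1 RW=1 US=1 PS=0]
  L2: frame=0x50 idx=17 entry=0x51007 [P=1 RW=1 US=1 PS=0]
  L3: frame=0x51 idx=13 entry=0x52007 [P=1 RW=1 US=1 PS=0]
  → PA=0x526DC  (4 entries read)
#3 VA=0x6010300C0EB (r,kernel):
  L0: frame=0x37 idx=12 entry=0x56007 [P=1 RW=1 US=1 PS=0]
  L1: frame=0x56 idx=4 entry=0x58007 [P=1 RW=1 US=1 PS=0]
  L2: frame=0x58 idx=24 entry=0x5B007 [P=1 RW=1 US=1 PS=0]
  L3: frame=0x5B idx=12 entry=0x7006 [P=0 RW=1 US=1 PS=0]
  ⇒ fault: PAGE_NOT_PRESENT  — 4 lookups

Access #2 fault: NONE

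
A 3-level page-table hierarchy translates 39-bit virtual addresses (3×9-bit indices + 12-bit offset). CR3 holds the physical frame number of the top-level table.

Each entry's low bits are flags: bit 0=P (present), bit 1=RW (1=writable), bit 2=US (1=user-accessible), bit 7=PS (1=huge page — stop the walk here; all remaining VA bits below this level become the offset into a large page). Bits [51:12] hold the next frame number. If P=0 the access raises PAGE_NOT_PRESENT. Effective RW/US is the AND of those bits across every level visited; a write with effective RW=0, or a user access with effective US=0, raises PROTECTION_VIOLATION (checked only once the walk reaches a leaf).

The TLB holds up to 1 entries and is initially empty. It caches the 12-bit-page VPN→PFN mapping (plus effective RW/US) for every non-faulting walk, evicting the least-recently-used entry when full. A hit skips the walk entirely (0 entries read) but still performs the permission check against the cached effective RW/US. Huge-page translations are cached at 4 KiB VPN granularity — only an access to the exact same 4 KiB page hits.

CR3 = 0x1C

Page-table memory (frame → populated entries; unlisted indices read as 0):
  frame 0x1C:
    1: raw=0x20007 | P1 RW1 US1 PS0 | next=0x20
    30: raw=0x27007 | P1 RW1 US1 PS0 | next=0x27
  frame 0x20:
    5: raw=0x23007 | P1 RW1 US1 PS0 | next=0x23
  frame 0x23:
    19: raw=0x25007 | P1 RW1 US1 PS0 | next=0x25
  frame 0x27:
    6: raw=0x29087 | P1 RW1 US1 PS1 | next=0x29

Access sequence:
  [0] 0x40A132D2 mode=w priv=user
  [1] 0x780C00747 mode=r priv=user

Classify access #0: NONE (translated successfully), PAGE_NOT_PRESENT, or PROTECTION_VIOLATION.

Trace:
#0 VA=0x40A132D2 (w,user):
  L0 @0x1C[1] → 0x20007  P=1,RW=1,US=1,PS=0
  L1 @0x20[5] → 0x23007  P=1,RW=1,US=1,PS=0
  L2 @0x23[19] → 0x25007  P=1,RW=1,US=1,PS=0
  ✓ 0x252D2  — 3 lookups
#1 VA=0x780C00747 (r,user):
  L0 @0x1C[30] → 0x27007  P=1,RW=1,US=1,PS=0
  L1 @0x27[6] → 0x29087  P=1,RW=1,US=1,PS=1
  ✓ 0x29747 (huge @L1)  — 2 lookups

Access #0 fault: NONE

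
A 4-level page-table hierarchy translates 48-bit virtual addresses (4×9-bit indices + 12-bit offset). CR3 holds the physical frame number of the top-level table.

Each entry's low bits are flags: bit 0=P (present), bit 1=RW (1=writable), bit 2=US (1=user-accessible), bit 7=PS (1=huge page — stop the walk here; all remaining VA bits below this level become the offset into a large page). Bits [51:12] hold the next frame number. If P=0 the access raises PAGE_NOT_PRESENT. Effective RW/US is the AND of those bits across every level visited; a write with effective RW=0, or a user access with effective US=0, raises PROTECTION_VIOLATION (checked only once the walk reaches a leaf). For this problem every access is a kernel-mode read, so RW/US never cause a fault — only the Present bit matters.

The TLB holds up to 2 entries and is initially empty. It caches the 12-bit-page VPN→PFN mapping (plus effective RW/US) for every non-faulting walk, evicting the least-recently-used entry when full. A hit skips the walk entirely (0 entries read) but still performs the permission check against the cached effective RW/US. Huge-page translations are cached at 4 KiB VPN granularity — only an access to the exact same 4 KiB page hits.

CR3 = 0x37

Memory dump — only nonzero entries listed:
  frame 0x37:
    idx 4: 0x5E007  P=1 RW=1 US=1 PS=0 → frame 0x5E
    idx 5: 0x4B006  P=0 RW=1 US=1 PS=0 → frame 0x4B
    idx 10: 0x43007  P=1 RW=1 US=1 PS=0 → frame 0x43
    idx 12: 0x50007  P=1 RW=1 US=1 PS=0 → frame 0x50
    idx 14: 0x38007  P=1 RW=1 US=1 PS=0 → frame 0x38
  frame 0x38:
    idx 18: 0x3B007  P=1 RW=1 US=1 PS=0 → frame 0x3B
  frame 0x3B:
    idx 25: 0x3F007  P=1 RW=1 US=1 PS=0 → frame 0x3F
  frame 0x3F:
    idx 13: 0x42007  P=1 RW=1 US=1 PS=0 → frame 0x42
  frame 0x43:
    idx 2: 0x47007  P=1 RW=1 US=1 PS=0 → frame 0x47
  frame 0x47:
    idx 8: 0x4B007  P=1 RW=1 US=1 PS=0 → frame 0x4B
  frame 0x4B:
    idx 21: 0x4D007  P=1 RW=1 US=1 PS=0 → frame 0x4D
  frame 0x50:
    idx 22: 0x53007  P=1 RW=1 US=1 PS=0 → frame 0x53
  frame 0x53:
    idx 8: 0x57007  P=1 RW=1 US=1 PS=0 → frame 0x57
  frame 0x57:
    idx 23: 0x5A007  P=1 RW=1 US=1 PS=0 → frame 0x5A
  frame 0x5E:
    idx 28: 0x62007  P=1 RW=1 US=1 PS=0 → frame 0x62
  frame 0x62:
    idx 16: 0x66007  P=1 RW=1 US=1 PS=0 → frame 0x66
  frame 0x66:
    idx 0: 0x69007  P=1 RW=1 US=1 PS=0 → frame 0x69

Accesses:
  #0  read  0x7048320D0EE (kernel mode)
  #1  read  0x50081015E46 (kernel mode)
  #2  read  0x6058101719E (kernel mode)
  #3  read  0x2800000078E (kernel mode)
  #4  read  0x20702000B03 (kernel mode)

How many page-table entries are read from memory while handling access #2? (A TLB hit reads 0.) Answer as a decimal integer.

Trace:
#0 VA=0x7048320D0EE (r,kernel):
  L0: frame=0x37 idx=14 entry=0x38007 [P=1 RW=1 US=1 PS=0]
  L1: frame=0x38 idx=18 entry=0x3B007 [P=1 RW=1 US=1 PS=0]
  L2: frame=0x3B idx=25 entry=0x3F007 [P=1 RW=1 US=1 PS=0]
  L3: frame=0x3F idx=13 entry=0x42007 [P=1 RW=1 US=1 PS=0]
  → PA=0x420EE  (4 entries read)
#1 VA=0x50081015E46 (r,kernel):
  L0: frame=0x37 idx=10 entry=0x43007 [P=1 RW=1 US=1 PS=0]
  L1: frame=0x43 idx=2 entry=0x47007 [P=1 RW=1 US=1 PS=0]
  L2: frame=0x47 idx=8 entry=0x4B007 [P=1 RW=1 US=1 PS=0]
  L3: frame=0x4B idx=21 entry=0x4D007 [P=1 RW=1 US=1 PS=0]
  → PA=0x4DE46  (4 entries read)
#2 VA=0x6058101719E (r,kernel):
  L0: frame=0x37 idx=12 entry=0x50007 [P=1 RW=1 US=1 PS=0]
  L1: frame=0x50 idx=22 entry=0x53007 [P=1 RW=1 US=1 PS=0]
  L2: frame=0x53 idx=8 entry=0x57007 [P=1 RW=1 US=1 PS=0]
  L3: frame=0x57 idx=23 entry=0x5A007 [P=1 RW=1 US=1 PS=0]
  → PA=0x5A19E  (4 entries read)
#3 VA=0x2800000078E (r,kernel):
  L0: frame=0x37 idx=5 entry=0x4B006 [P=0 RW=1 US=1 PS=0]
  ✗ PAGE_NOT_PRESENT  [1 reads]
#4 VA=0x20702000B03 (r,kernel):
  L0: frame=0x37 idx=4 entry=0x5E007 [P=1 RW=1 US=1 PS=0]
  L1: frame=0x5E idx=28 entry=0x62007 [P=1 RW=1 US=1 PS=0]
  L2: frame=0x62 idx=16 entry=0x66007 [P=1 RW=1 US=1 PS=0]
  L3: frame=0x66 idx=0 entry=0x69007 [P=1 RW=1 US=1 PS=0]
  → PA=0x69B03  (4 entries read)

Entries read for #2: 4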